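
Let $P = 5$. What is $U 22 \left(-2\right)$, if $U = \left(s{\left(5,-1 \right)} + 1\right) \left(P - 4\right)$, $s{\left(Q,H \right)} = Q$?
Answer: $-264$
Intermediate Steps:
$U = 6$ ($U = \left(5 + 1\right) \left(5 - 4\right) = 6 \cdot 1 = 6$)
$U 22 \left(-2\right) = 6 \cdot 22 \left(-2\right) = 132 \left(-2\right) = -264$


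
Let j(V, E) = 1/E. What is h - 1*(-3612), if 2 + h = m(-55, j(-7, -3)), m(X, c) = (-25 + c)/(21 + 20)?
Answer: 443954/123 ≈ 3609.4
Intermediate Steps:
m(X, c) = -25/41 + c/41 (m(X, c) = (-25 + c)/41 = (-25 + c)*(1/41) = -25/41 + c/41)
h = -322/123 (h = -2 + (-25/41 + (1/41)/(-3)) = -2 + (-25/41 + (1/41)*(-⅓)) = -2 + (-25/41 - 1/123) = -2 - 76/123 = -322/123 ≈ -2.6179)
h - 1*(-3612) = -322/123 - 1*(-3612) = -322/123 + 3612 = 443954/123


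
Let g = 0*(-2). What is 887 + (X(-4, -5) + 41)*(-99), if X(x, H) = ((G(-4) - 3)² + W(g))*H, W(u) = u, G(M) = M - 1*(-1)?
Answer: 14648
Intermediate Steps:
G(M) = 1 + M (G(M) = M + 1 = 1 + M)
g = 0
X(x, H) = 36*H (X(x, H) = (((1 - 4) - 3)² + 0)*H = ((-3 - 3)² + 0)*H = ((-6)² + 0)*H = (36 + 0)*H = 36*H)
887 + (X(-4, -5) + 41)*(-99) = 887 + (36*(-5) + 41)*(-99) = 887 + (-180 + 41)*(-99) = 887 - 139*(-99) = 887 + 13761 = 14648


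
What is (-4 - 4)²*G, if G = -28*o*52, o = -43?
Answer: 4006912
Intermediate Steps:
G = 62608 (G = -28*(-43)*52 = 1204*52 = 62608)
(-4 - 4)²*G = (-4 - 4)²*62608 = (-8)²*62608 = 64*62608 = 4006912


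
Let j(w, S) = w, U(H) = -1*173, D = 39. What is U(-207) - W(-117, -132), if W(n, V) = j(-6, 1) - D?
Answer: -128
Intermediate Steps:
U(H) = -173
W(n, V) = -45 (W(n, V) = -6 - 1*39 = -6 - 39 = -45)
U(-207) - W(-117, -132) = -173 - 1*(-45) = -173 + 45 = -128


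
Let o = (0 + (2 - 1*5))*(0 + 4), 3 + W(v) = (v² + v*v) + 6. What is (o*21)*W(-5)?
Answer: -13356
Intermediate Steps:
W(v) = 3 + 2*v² (W(v) = -3 + ((v² + v*v) + 6) = -3 + ((v² + v²) + 6) = -3 + (2*v² + 6) = -3 + (6 + 2*v²) = 3 + 2*v²)
o = -12 (o = (0 + (2 - 5))*4 = (0 - 3)*4 = -3*4 = -12)
(o*21)*W(-5) = (-12*21)*(3 + 2*(-5)²) = -252*(3 + 2*25) = -252*(3 + 50) = -252*53 = -13356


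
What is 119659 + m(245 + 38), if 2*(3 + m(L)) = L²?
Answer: 319401/2 ≈ 1.5970e+5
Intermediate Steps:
m(L) = -3 + L²/2
119659 + m(245 + 38) = 119659 + (-3 + (245 + 38)²/2) = 119659 + (-3 + (½)*283²) = 119659 + (-3 + (½)*80089) = 119659 + (-3 + 80089/2) = 119659 + 80083/2 = 319401/2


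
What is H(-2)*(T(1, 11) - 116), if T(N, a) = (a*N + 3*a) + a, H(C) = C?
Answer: 122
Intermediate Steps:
T(N, a) = 4*a + N*a (T(N, a) = (N*a + 3*a) + a = (3*a + N*a) + a = 4*a + N*a)
H(-2)*(T(1, 11) - 116) = -2*(11*(4 + 1) - 116) = -2*(11*5 - 116) = -2*(55 - 116) = -2*(-61) = 122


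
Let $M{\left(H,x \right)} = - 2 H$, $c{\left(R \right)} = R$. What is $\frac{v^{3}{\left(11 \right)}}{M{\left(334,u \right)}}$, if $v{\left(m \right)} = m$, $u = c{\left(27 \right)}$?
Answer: $- \frac{1331}{668} \approx -1.9925$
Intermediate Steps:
$u = 27$
$\frac{v^{3}{\left(11 \right)}}{M{\left(334,u \right)}} = \frac{11^{3}}{\left(-2\right) 334} = \frac{1331}{-668} = 1331 \left(- \frac{1}{668}\right) = - \frac{1331}{668}$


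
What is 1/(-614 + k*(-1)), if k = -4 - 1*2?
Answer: -1/608 ≈ -0.0016447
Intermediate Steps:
k = -6 (k = -4 - 2 = -6)
1/(-614 + k*(-1)) = 1/(-614 - 6*(-1)) = 1/(-614 + 6) = 1/(-608) = -1/608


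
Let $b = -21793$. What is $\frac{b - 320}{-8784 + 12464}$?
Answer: $- \frac{22113}{3680} \approx -6.009$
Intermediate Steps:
$\frac{b - 320}{-8784 + 12464} = \frac{-21793 - 320}{-8784 + 12464} = - \frac{22113}{3680}$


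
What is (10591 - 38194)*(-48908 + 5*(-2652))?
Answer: 1716023304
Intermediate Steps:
(10591 - 38194)*(-48908 + 5*(-2652)) = -27603*(-48908 - 13260) = -27603*(-62168) = 1716023304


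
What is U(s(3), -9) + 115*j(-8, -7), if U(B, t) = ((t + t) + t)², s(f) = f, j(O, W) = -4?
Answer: 269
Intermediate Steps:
U(B, t) = 9*t² (U(B, t) = (2*t + t)² = (3*t)² = 9*t²)
U(s(3), -9) + 115*j(-8, -7) = 9*(-9)² + 115*(-4) = 9*81 - 460 = 729 - 460 = 269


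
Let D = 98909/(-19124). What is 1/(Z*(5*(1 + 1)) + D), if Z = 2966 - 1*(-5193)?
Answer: 19124/1560228251 ≈ 1.2257e-5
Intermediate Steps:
D = -98909/19124 (D = 98909*(-1/19124) = -98909/19124 ≈ -5.1720)
Z = 8159 (Z = 2966 + 5193 = 8159)
1/(Z*(5*(1 + 1)) + D) = 1/(8159*(5*(1 + 1)) - 98909/19124) = 1/(8159*(5*2) - 98909/19124) = 1/(8159*10 - 98909/19124) = 1/(81590 - 98909/19124) = 1/(1560228251/19124) = 19124/1560228251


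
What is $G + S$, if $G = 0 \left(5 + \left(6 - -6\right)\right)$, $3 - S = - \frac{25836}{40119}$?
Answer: $\frac{48731}{13373} \approx 3.644$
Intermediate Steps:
$S = \frac{48731}{13373}$ ($S = 3 - - \frac{25836}{40119} = 3 - \left(-25836\right) \frac{1}{40119} = 3 - - \frac{8612}{13373} = 3 + \frac{8612}{13373} = \frac{48731}{13373} \approx 3.644$)
$G = 0$ ($G = 0 \left(5 + \left(6 + 6\right)\right) = 0 \left(5 + 12\right) = 0 \cdot 17 = 0$)
$G + S = 0 + \frac{48731}{13373} = \frac{48731}{13373}$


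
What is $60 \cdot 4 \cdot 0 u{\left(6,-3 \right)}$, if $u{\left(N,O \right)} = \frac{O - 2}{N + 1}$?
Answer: $0$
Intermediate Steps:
$u{\left(N,O \right)} = \frac{-2 + O}{1 + N}$
$60 \cdot 4 \cdot 0 u{\left(6,-3 \right)} = 60 \cdot 4 \cdot 0 \frac{-2 - 3}{1 + 6} = 60 \cdot 0 \cdot \frac{1}{7} \left(-5\right) = 60 \cdot 0 \left(- \frac{5}{7}\right) = 60 \cdot 0 = 0$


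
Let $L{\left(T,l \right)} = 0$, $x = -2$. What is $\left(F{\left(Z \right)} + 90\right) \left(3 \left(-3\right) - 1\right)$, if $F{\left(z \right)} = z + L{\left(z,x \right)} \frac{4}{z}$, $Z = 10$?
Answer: $-1000$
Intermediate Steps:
$F{\left(z \right)} = z$ ($F{\left(z \right)} = z + 0 \frac{4}{z} = z + 0 = z$)
$\left(F{\left(Z \right)} + 90\right) \left(3 \left(-3\right) - 1\right) = \left(10 + 90\right) \left(3 \left(-3\right) - 1\right) = 100 \left(-9 - 1\right) = 100 \left(-10\right) = -1000$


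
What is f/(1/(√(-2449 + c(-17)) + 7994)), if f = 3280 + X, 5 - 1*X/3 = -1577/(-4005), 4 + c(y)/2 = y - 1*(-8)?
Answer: 35151600512/1335 + 4397248*I*√11/89 ≈ 2.6331e+7 + 1.6387e+5*I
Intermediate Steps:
c(y) = 8 + 2*y (c(y) = -8 + 2*(y - 1*(-8)) = -8 + 2*(y + 8) = -8 + 2*(8 + y) = -8 + (16 + 2*y) = 8 + 2*y)
X = 18448/1335 (X = 15 - (-4731)/(-4005) = 15 - (-4731)*(-1)/4005 = 15 - 3*1577/4005 = 15 - 1577/1335 = 18448/1335 ≈ 13.819)
f = 4397248/1335 (f = 3280 + 18448/1335 = 4397248/1335 ≈ 3293.8)
f/(1/(√(-2449 + c(-17)) + 7994)) = 4397248/(1335*(1/(√(-2449 + (8 + 2*(-17))) + 7994))) = 4397248/(1335*(1/(√(-2449 + (8 - 34)) + 7994))) = 4397248/(1335*(1/(√(-2449 - 26) + 7994))) = 4397248/(1335*(1/(√(-2475) + 7994))) = 4397248/(1335*(1/(15*I*√11 + 7994))) = 4397248/(1335*(1/(7994 + 15*I*√11))) = 4397248*(7994 + 15*I*√11)/1335 = 35151600512/1335 + 4397248*I*√11/89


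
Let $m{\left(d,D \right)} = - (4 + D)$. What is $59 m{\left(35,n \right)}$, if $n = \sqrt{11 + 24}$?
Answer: $-236 - 59 \sqrt{35} \approx -585.05$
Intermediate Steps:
$n = \sqrt{35} \approx 5.9161$
$m{\left(d,D \right)} = -4 - D$
$59 m{\left(35,n \right)} = 59 \left(-4 - \sqrt{35}\right) = -236 - 59 \sqrt{35}$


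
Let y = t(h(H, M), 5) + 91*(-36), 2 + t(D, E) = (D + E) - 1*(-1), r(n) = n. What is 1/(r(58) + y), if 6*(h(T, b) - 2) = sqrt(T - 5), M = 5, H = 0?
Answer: -115632/371409989 - 6*I*sqrt(5)/371409989 ≈ -0.00031133 - 3.6123e-8*I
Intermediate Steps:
h(T, b) = 2 + sqrt(-5 + T)/6 (h(T, b) = 2 + sqrt(T - 5)/6 = 2 + sqrt(-5 + T)/6)
t(D, E) = -1 + D + E (t(D, E) = -2 + ((D + E) - 1*(-1)) = -2 + ((D + E) + 1) = -2 + (1 + D + E) = -1 + D + E)
y = -3270 + I*sqrt(5)/6 (y = (-1 + (2 + sqrt(-5 + 0)/6) + 5) + 91*(-36) = (-1 + (2 + sqrt(-5)/6) + 5) - 3276 = (-1 + (2 + (I*sqrt(5))/6) + 5) - 3276 = (-1 + (2 + I*sqrt(5)/6) + 5) - 3276 = (6 + I*sqrt(5)/6) - 3276 = -3270 + I*sqrt(5)/6 ≈ -3270.0 + 0.37268*I)
1/(r(58) + y) = 1/(58 + (-3270 + I*sqrt(5)/6)) = 1/(-3212 + I*sqrt(5)/6)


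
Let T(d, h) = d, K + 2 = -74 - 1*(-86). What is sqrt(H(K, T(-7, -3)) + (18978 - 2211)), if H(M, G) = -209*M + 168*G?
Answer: sqrt(13501) ≈ 116.19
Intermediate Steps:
K = 10 (K = -2 + (-74 - 1*(-86)) = -2 + (-74 + 86) = -2 + 12 = 10)
sqrt(H(K, T(-7, -3)) + (18978 - 2211)) = sqrt((-209*10 + 168*(-7)) + (18978 - 2211)) = sqrt((-2090 - 1176) + 16767) = sqrt(-3266 + 16767) = sqrt(13501)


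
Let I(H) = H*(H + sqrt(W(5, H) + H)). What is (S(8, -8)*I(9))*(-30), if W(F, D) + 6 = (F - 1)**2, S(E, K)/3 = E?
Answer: -58320 - 6480*sqrt(19) ≈ -86566.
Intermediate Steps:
S(E, K) = 3*E
W(F, D) = -6 + (-1 + F)**2 (W(F, D) = -6 + (F - 1)**2 = -6 + (-1 + F)**2)
I(H) = H*(H + sqrt(10 + H)) (I(H) = H*(H + sqrt((-6 + (-1 + 5)**2) + H)) = H*(H + sqrt((-6 + 4**2) + H)) = H*(H + sqrt((-6 + 16) + H)) = H*(H + sqrt(10 + H)))
(S(8, -8)*I(9))*(-30) = ((3*8)*(9*(9 + sqrt(10 + 9))))*(-30) = (24*(9*(9 + sqrt(19))))*(-30) = (24*(81 + 9*sqrt(19)))*(-30) = (1944 + 216*sqrt(19))*(-30) = -58320 - 6480*sqrt(19)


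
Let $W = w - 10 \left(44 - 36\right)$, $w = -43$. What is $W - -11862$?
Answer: $11739$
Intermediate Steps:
$W = -123$ ($W = -43 - 10 \left(44 - 36\right) = -43 - 80 = -123$)
$W - -11862 = -123 - -11862 = -123 + 11862 = 11739$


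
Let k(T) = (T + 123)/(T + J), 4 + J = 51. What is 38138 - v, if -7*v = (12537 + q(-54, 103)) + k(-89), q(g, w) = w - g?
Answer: 5872843/147 ≈ 39951.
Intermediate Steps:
J = 47 (J = -4 + 51 = 47)
k(T) = (123 + T)/(47 + T) (k(T) = (T + 123)/(T + 47) = (123 + T)/(47 + T))
v = -266557/147 (v = -((12537 + (103 - 1*(-54))) + (123 - 89)/(47 - 89))/7 = -((12537 + (103 + 54)) + 34/(-42))/7 = -((12537 + 157) - 1/42*34)/7 = -(12694 - 17/21)/7 = -1/7*266557/21 = -266557/147 ≈ -1813.3)
38138 - v = 38138 - 1*(-266557/147) = 38138 + 266557/147 = 5872843/147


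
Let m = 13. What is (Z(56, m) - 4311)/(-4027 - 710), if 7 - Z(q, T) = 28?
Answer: 1444/1579 ≈ 0.91450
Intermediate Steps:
Z(q, T) = -21 (Z(q, T) = 7 - 1*28 = 7 - 28 = -21)
(Z(56, m) - 4311)/(-4027 - 710) = (-21 - 4311)/(-4027 - 710) = -4332/(-4737) = -4332*(-1/4737) = 1444/1579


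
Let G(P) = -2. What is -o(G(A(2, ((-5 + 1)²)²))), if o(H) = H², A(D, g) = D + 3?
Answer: -4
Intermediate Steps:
A(D, g) = 3 + D
-o(G(A(2, ((-5 + 1)²)²))) = -1*(-2)² = -1*4 = -4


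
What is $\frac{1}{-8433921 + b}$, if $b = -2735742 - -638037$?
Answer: $- \frac{1}{10531626} \approx -9.4952 \cdot 10^{-8}$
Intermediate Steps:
$b = -2097705$ ($b = -2735742 + 638037 = -2097705$)
$\frac{1}{-8433921 + b} = \frac{1}{-8433921 - 2097705} = \frac{1}{-10531626} = - \frac{1}{10531626}$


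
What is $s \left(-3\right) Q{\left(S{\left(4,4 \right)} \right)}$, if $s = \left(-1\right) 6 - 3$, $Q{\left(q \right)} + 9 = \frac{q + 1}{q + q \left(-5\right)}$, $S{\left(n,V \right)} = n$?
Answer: $- \frac{4023}{16} \approx -251.44$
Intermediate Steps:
$Q{\left(q \right)} = -9 - \frac{1 + q}{4 q}$ ($Q{\left(q \right)} = -9 + \frac{q + 1}{q + q \left(-5\right)} = -9 + \frac{1 + q}{q - 5 q} = -9 + \frac{1 + q}{\left(-4\right) q} = -9 + \left(1 + q\right) \left(- \frac{1}{4 q}\right) = -9 - \frac{1 + q}{4 q}$)
$s = -9$ ($s = -6 - 3 = -9$)
$s \left(-3\right) Q{\left(S{\left(4,4 \right)} \right)} = \left(-9\right) \left(-3\right) \frac{-1 - 148}{4 \cdot 4} = 27 \cdot \frac{1}{4} \cdot \frac{1}{4} \left(-1 - 148\right) = 27 \cdot \frac{1}{4} \cdot \frac{1}{4} \left(-149\right) = 27 \left(- \frac{149}{16}\right) = - \frac{4023}{16}$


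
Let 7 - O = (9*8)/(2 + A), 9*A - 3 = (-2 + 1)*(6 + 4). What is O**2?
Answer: 326041/121 ≈ 2694.6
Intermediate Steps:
A = -7/9 (A = 1/3 + ((-2 + 1)*(6 + 4))/9 = 1/3 + (-1*10)/9 = 1/3 + (1/9)*(-10) = 1/3 - 10/9 = -7/9 ≈ -0.77778)
O = -571/11 (O = 7 - 9*8/(2 - 7/9) = 7 - 72/11/9 = 7 - 72*9/11 = 7 - 1*648/11 = 7 - 648/11 = -571/11 ≈ -51.909)
O**2 = (-571/11)**2 = 326041/121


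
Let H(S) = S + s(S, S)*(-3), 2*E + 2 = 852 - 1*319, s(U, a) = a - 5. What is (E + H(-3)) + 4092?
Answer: 8757/2 ≈ 4378.5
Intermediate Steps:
s(U, a) = -5 + a
E = 531/2 (E = -1 + (852 - 1*319)/2 = -1 + (852 - 319)/2 = -1 + (½)*533 = -1 + 533/2 = 531/2 ≈ 265.50)
H(S) = 15 - 2*S (H(S) = S + (-5 + S)*(-3) = S + (15 - 3*S) = 15 - 2*S)
(E + H(-3)) + 4092 = (531/2 + (15 - 2*(-3))) + 4092 = (531/2 + (15 + 6)) + 4092 = (531/2 + 21) + 4092 = 573/2 + 4092 = 8757/2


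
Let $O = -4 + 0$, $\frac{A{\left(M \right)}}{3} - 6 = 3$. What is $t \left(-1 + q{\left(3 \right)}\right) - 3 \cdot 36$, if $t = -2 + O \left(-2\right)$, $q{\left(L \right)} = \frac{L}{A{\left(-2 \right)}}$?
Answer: $- \frac{340}{3} \approx -113.33$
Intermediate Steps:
$A{\left(M \right)} = 27$ ($A{\left(M \right)} = 18 + 3 \cdot 3 = 18 + 9 = 27$)
$O = -4$
$q{\left(L \right)} = \frac{L}{27}$
$t = 6$ ($t = -2 - -8 = -2 + 8 = 6$)
$t \left(-1 + q{\left(3 \right)}\right) - 3 \cdot 36 = 6 \left(-1 + \frac{1}{27} \cdot 3\right) - 3 \cdot 36 = 6 \left(-1 + \frac{1}{9}\right) - 108 = 6 \left(- \frac{8}{9}\right) - 108 = - \frac{16}{3} - 108 = - \frac{340}{3}$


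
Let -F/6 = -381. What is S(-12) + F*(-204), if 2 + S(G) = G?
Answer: -466358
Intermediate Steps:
F = 2286 (F = -6*(-381) = 2286)
S(G) = -2 + G
S(-12) + F*(-204) = (-2 - 12) + 2286*(-204) = -14 - 466344 = -466358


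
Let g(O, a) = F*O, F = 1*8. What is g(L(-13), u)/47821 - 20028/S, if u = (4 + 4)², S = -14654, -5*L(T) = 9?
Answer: 140815878/103054255 ≈ 1.3664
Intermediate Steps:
L(T) = -9/5 (L(T) = -⅕*9 = -9/5)
u = 64 (u = 8² = 64)
F = 8
g(O, a) = 8*O
g(L(-13), u)/47821 - 20028/S = (8*(-9/5))/47821 - 20028/(-14654) = -72/5*1/47821 - 20028*(-1/14654) = -72/239105 + 10014/7327 = 140815878/103054255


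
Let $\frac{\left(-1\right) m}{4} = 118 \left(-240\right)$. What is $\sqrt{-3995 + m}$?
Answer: $\sqrt{109285} \approx 330.58$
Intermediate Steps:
$m = 113280$ ($m = - 4 \cdot 118 \left(-240\right) = \left(-4\right) \left(-28320\right) = 113280$)
$\sqrt{-3995 + m} = \sqrt{-3995 + 113280} = \sqrt{109285}$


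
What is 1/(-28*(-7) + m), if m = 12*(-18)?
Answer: -1/20 ≈ -0.050000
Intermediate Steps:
m = -216
1/(-28*(-7) + m) = 1/(-28*(-7) - 216) = 1/(196 - 216) = 1/(-20) = -1/20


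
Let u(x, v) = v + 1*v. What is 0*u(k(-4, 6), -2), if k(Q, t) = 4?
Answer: 0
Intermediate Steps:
u(x, v) = 2*v (u(x, v) = v + v = 2*v)
0*u(k(-4, 6), -2) = 0*(2*(-2)) = 0*(-4) = 0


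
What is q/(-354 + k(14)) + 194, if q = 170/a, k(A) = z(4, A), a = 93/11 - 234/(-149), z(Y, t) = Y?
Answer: 111538627/575085 ≈ 193.95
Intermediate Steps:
a = 16431/1639 (a = 93*(1/11) - 234*(-1/149) = 93/11 + 234/149 = 16431/1639 ≈ 10.025)
k(A) = 4
q = 278630/16431 (q = 170/(16431/1639) = 170*(1639/16431) = 278630/16431 ≈ 16.958)
q/(-354 + k(14)) + 194 = (278630/16431)/(-354 + 4) + 194 = (278630/16431)/(-350) + 194 = -1/350*278630/16431 + 194 = -27863/575085 + 194 = 111538627/575085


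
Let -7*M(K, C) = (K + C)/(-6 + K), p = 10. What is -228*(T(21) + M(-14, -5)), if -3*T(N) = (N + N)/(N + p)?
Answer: 145293/1085 ≈ 133.91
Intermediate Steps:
M(K, C) = -(C + K)/(7*(-6 + K)) (M(K, C) = -(K + C)/(7*(-6 + K)) = -(C + K)/(7*(-6 + K)))
T(N) = -2*N/(3*(10 + N)) (T(N) = -(N + N)/(3*(N + 10)) = -2*N/(3*(10 + N)))
-228*(T(21) + M(-14, -5)) = -228*(-2*21/(30 + 3*21) + (-1*(-5) - 1*(-14))/(7*(-6 - 14))) = -228*(-2*21/(30 + 63) + (⅐)*(5 + 14)/(-20)) = -228*(-2*21/93 + (⅐)*(-1/20)*19) = -228*(-2*21*1/93 - 19/140) = -228*(-14/31 - 19/140) = -228*(-2549/4340) = 145293/1085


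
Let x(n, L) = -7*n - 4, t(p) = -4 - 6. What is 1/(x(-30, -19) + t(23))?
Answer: 1/196 ≈ 0.0051020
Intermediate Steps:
t(p) = -10
x(n, L) = -4 - 7*n
1/(x(-30, -19) + t(23)) = 1/((-4 - 7*(-30)) - 10) = 1/((-4 + 210) - 10) = 1/(206 - 10) = 1/196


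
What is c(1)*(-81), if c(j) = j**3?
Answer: -81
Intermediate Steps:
c(1)*(-81) = 1**3*(-81) = 1*(-81) = -81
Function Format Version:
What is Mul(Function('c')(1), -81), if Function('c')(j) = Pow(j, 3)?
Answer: -81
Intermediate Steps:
Mul(Function('c')(1), -81) = Mul(Pow(1, 3), -81) = Mul(1, -81) = -81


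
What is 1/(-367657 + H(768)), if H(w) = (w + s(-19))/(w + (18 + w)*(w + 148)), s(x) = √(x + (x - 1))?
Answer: -63662494920457920/23405961827134234027213 - 240248*I*√39/23405961827134234027213 ≈ -2.7199e-6 - 6.4101e-17*I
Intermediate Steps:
s(x) = √(-1 + 2*x) (s(x) = √(x + (-1 + x)) = √(-1 + 2*x))
H(w) = (w + I*√39)/(w + (18 + w)*(148 + w)) (H(w) = (w + √(-1 + 2*(-19)))/(w + (18 + w)*(w + 148)) = (w + √(-1 - 38))/(w + (18 + w)*(148 + w)) = (w + √(-39))/(w + (18 + w)*(148 + w)) = (w + I*√39)/(w + (18 + w)*(148 + w)))
1/(-367657 + H(768)) = 1/(-367657 + (768 + I*√39)/(2664 + 768² + 167*768)) = 1/(-367657 + (768 + I*√39)/(2664 + 589824 + 128256)) = 1/(-367657 + (768 + I*√39)/720744) = 1/(-367657 + (32/30031 + I*√39/720744)) = 1/(-11041107335/30031 + I*√39/720744)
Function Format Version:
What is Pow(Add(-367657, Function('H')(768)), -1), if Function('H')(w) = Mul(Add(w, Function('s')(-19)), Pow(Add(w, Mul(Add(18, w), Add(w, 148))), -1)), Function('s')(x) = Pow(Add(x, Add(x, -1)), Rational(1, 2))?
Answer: Add(Rational(-63662494920457920, 23405961827134234027213), Mul(Rational(-240248, 23405961827134234027213), I, Pow(39, Rational(1, 2)))) ≈ Add(-2.7199e-6, Mul(-6.4101e-17, I))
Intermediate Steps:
Function('s')(x) = Pow(Add(-1, Mul(2, x)), Rational(1, 2)) (Function('s')(x) = Pow(Add(x, Add(-1, x)), Rational(1, 2)) = Pow(Add(-1, Mul(2, x)), Rational(1, 2)))
Function('H')(w) = Mul(Pow(Add(w, Mul(Add(18, w), Add(148, w))), -1), Add(w, Mul(I, Pow(39, Rational(1, 2))))) (Function('H')(w) = Mul(Add(w, Pow(Add(-1, Mul(2, -19)), Rational(1, 2))), Pow(Add(w, Mul(Add(18, w), Add(w, 148))), -1)) = Mul(Add(w, Pow(Add(-1, -38), Rational(1, 2))), Pow(Add(w, Mul(Add(18, w), Add(148, w))), -1)) = Mul(Add(w, Pow(-39, Rational(1, 2))), Pow(Add(w, Mul(Add(18, w), Add(148, w))), -1)) = Mul(Add(w, Mul(I, Pow(39, Rational(1, 2)))), Pow(Add(w, Mul(Add(18, w), Add(148, w))), -1)) = Mul(Pow(Add(w, Mul(Add(18, w), Add(148, w))), -1), Add(w, Mul(I, Pow(39, Rational(1, 2))))))
Pow(Add(-367657, Function('H')(768)), -1) = Pow(Add(-367657, Mul(Pow(Add(2664, Pow(768, 2), Mul(167, 768)), -1), Add(768, Mul(I, Pow(39, Rational(1, 2)))))), -1) = Pow(Add(-367657, Mul(Pow(Add(2664, 589824, 128256), -1), Add(768, Mul(I, Pow(39, Rational(1, 2)))))), -1) = Pow(Add(-367657, Mul(Pow(720744, -1), Add(768, Mul(I, Pow(39, Rational(1, 2)))))), -1) = Pow(Add(-367657, Mul(Rational(1, 720744), Add(768, Mul(I, Pow(39, Rational(1, 2)))))), -1) = Pow(Add(-367657, Add(Rational(32, 30031), Mul(Rational(1, 720744), I, Pow(39, Rational(1, 2))))), -1) = Pow(Add(Rational(-11041107335, 30031), Mul(Rational(1, 720744), I, Pow(39, Rational(1, 2)))), -1)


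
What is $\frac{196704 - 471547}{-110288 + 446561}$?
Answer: $- \frac{274843}{336273} \approx -0.81732$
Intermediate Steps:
$\frac{196704 - 471547}{-110288 + 446561} = - \frac{274843}{336273}$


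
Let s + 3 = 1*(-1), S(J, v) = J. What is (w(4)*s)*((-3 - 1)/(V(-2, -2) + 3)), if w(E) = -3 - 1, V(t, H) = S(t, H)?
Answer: -64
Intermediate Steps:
V(t, H) = t
s = -4 (s = -3 + 1*(-1) = -3 - 1 = -4)
w(E) = -4
(w(4)*s)*((-3 - 1)/(V(-2, -2) + 3)) = (-4*(-4))*((-3 - 1)/(-2 + 3)) = 16*(-4/1) = 16*(-4*1) = 16*(-4) = -64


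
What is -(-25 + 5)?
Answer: 20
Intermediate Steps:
-(-25 + 5) = -1*(-20) = 20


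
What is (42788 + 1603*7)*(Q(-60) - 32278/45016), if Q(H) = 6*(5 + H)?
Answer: -23648885883/1324 ≈ -1.7862e+7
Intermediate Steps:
Q(H) = 30 + 6*H
(42788 + 1603*7)*(Q(-60) - 32278/45016) = (42788 + 1603*7)*((30 + 6*(-60)) - 32278/45016) = (42788 + 11221)*((30 - 360) - 32278*1/45016) = 54009*(-330 - 16139/22508) = 54009*(-7443779/22508) = -23648885883/1324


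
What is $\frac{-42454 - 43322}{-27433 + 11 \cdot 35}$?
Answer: $\frac{3574}{1127} \approx 3.1712$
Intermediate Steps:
$\frac{-42454 - 43322}{-27433 + 11 \cdot 35} = - \frac{85776}{-27433 + 385} = - \frac{85776}{-27048} = \left(-85776\right) \left(- \frac{1}{27048}\right) = \frac{3574}{1127}$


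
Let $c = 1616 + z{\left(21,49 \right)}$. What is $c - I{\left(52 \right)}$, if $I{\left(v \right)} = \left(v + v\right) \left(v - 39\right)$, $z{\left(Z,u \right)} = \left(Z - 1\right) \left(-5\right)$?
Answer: $164$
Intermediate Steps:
$z{\left(Z,u \right)} = 5 - 5 Z$ ($z{\left(Z,u \right)} = \left(-1 + Z\right) \left(-5\right) = 5 - 5 Z$)
$I{\left(v \right)} = 2 v \left(-39 + v\right)$
$c = 1516$ ($c = 1616 + \left(5 - 105\right) = 1616 - 100 = 1516$)
$c - I{\left(52 \right)} = 1516 - 2 \cdot 52 \left(-39 + 52\right) = 1516 - 2 \cdot 52 \cdot 13 = 1516 - 1352 = 164$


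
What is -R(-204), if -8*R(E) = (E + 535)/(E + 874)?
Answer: 331/5360 ≈ 0.061754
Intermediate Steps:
R(E) = -(535 + E)/(8*(874 + E)) (R(E) = -(E + 535)/(8*(E + 874)) = -(535 + E)/(8*(874 + E)))
-R(-204) = -(-535 - 1*(-204))/(8*(874 - 204)) = -(-535 + 204)/(8*670) = -(-331)/(8*670) = -1*(-331/5360) = 331/5360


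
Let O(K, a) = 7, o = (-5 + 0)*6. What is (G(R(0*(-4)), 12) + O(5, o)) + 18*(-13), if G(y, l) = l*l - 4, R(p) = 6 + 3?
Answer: -87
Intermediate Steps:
R(p) = 9
G(y, l) = -4 + l**2 (G(y, l) = l**2 - 4 = -4 + l**2)
o = -30 (o = -5*6 = -30)
(G(R(0*(-4)), 12) + O(5, o)) + 18*(-13) = ((-4 + 12**2) + 7) + 18*(-13) = ((-4 + 144) + 7) - 234 = (140 + 7) - 234 = 147 - 234 = -87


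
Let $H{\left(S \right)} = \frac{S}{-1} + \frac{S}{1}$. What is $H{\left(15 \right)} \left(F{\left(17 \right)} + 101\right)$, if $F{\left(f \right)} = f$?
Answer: $0$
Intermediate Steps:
$H{\left(S \right)} = 0$ ($H{\left(S \right)} = S \left(-1\right) + S 1 = - S + S = 0$)
$H{\left(15 \right)} \left(F{\left(17 \right)} + 101\right) = 0 \left(17 + 101\right) = 0 \cdot 118 = 0$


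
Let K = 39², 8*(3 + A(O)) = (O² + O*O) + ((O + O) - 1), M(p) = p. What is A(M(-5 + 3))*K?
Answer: -31941/8 ≈ -3992.6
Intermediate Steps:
A(O) = -25/8 + O/4 + O²/4 (A(O) = -3 + ((O² + O*O) + ((O + O) - 1))/8 = -3 + ((O² + O²) + (2*O - 1))/8 = -3 + (2*O² + (-1 + 2*O))/8 = -3 + (-1 + 2*O + 2*O²)/8 = -3 + (-⅛ + O/4 + O²/4) = -25/8 + O/4 + O²/4)
K = 1521
A(M(-5 + 3))*K = (-25/8 + (-5 + 3)/4 + (-5 + 3)²/4)*1521 = (-25/8 + (¼)*(-2) + (¼)*(-2)²)*1521 = (-25/8 - ½ + (¼)*4)*1521 = (-25/8 - ½ + 1)*1521 = -21/8*1521 = -31941/8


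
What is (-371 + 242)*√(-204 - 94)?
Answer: -129*I*√298 ≈ -2226.9*I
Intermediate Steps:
(-371 + 242)*√(-204 - 94) = -129*I*√298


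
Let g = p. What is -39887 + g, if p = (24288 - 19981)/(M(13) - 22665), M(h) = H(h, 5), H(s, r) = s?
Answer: -903524631/22652 ≈ -39887.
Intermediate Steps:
M(h) = h
p = -4307/22652 (p = (24288 - 19981)/(13 - 22665) = 4307/(-22652) = 4307*(-1/22652) = -4307/22652 ≈ -0.19014)
g = -4307/22652 ≈ -0.19014
-39887 + g = -39887 - 4307/22652 = -903524631/22652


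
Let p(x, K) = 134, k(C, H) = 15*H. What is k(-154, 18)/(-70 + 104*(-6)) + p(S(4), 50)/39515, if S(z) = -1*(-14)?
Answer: -5288027/13711705 ≈ -0.38566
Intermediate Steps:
S(z) = 14
k(-154, 18)/(-70 + 104*(-6)) + p(S(4), 50)/39515 = (15*18)/(-70 + 104*(-6)) + 134/39515 = 270/(-70 - 624) + 134*(1/39515) = 270/(-694) + 134/39515 = 270*(-1/694) + 134/39515 = -135/347 + 134/39515 = -5288027/13711705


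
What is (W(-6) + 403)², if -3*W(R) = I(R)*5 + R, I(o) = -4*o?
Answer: 133225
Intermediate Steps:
W(R) = 19*R/3 (W(R) = -(-4*R*5 + R)/3 = -(-20*R + R)/3 = -(-19)*R/3 = 19*R/3)
(W(-6) + 403)² = ((19/3)*(-6) + 403)² = (-38 + 403)² = 365² = 133225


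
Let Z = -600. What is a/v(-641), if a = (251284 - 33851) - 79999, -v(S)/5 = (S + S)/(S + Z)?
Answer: -85277797/3205 ≈ -26608.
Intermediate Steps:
v(S) = -10*S/(-600 + S) (v(S) = -5*(S + S)/(S - 600) = -5*2*S/(-600 + S) = -10*S/(-600 + S))
a = 137434 (a = 217433 - 79999 = 137434)
a/v(-641) = 137434/((-10*(-641)/(-600 - 641))) = 137434/((-10*(-641)/(-1241))) = 137434/((-10*(-641)*(-1/1241))) = 137434/(-6410/1241) = 137434*(-1241/6410) = -85277797/3205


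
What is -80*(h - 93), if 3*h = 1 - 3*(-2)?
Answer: 21760/3 ≈ 7253.3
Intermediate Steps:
h = 7/3 (h = (1 - 3*(-2))/3 = (1 + 6)/3 = (⅓)*7 = 7/3 ≈ 2.3333)
-80*(h - 93) = -80*(7/3 - 93) = -80*(-272/3) = 21760/3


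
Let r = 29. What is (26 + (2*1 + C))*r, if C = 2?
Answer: 870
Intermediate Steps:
(26 + (2*1 + C))*r = (26 + (2*1 + 2))*29 = (26 + (2 + 2))*29 = (26 + 4)*29 = 30*29 = 870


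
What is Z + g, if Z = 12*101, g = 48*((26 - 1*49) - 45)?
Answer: -2052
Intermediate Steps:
g = -3264 (g = 48*((26 - 49) - 45) = 48*(-23 - 45) = 48*(-68) = -3264)
Z = 1212
Z + g = 1212 - 3264 = -2052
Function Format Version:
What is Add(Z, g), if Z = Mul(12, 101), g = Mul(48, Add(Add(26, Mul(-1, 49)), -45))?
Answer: -2052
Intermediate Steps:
g = -3264 (g = Mul(48, Add(Add(26, -49), -45)) = Mul(48, Add(-23, -45)) = Mul(48, -68) = -3264)
Z = 1212
Add(Z, g) = Add(1212, -3264) = -2052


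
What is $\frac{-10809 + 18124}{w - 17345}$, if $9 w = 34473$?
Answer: $- \frac{3135}{5792} \approx -0.54126$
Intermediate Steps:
$w = \frac{11491}{3}$ ($w = \frac{1}{9} \cdot 34473 = \frac{11491}{3} \approx 3830.3$)
$\frac{-10809 + 18124}{w - 17345} = \frac{-10809 + 18124}{\frac{11491}{3} - 17345} = \frac{7315}{- \frac{40544}{3}} = 7315 \left(- \frac{3}{40544}\right) = - \frac{3135}{5792}$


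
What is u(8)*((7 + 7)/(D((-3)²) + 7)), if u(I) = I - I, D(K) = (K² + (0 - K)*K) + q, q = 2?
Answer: 0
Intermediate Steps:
D(K) = 2 (D(K) = (K² + (0 - K)*K) + 2 = (K² + (-K)*K) + 2 = (K² - K²) + 2 = 0 + 2 = 2)
u(I) = 0
u(8)*((7 + 7)/(D((-3)²) + 7)) = 0*((7 + 7)/(2 + 7)) = 0*(14/9) = 0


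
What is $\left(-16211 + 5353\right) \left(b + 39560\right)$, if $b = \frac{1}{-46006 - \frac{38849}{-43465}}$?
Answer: $- \frac{858918271702810710}{1999611941} \approx -4.2954 \cdot 10^{8}$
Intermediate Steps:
$b = - \frac{43465}{1999611941}$ ($b = \frac{1}{-46006 - - \frac{38849}{43465}} = \frac{1}{-46006 + \frac{38849}{43465}} = \frac{1}{- \frac{1999611941}{43465}} = - \frac{43465}{1999611941} \approx -2.1737 \cdot 10^{-5}$)
$\left(-16211 + 5353\right) \left(b + 39560\right) = \left(-16211 + 5353\right) \left(- \frac{43465}{1999611941} + 39560\right) = \left(-10858\right) \frac{79104648342495}{1999611941} = - \frac{858918271702810710}{1999611941}$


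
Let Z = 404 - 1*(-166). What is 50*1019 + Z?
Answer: 51520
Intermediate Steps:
Z = 570 (Z = 404 + 166 = 570)
50*1019 + Z = 50*1019 + 570 = 50950 + 570 = 51520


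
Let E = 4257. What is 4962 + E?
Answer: 9219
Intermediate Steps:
4962 + E = 4962 + 4257 = 9219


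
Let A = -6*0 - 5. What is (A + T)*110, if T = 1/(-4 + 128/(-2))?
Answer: -18755/34 ≈ -551.62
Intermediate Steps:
A = -5 (A = 0 - 5 = -5)
T = -1/68 (T = 1/(-4 + 128*(-1/2)) = 1/(-4 - 64) = 1/(-68) = -1/68 ≈ -0.014706)
(A + T)*110 = (-5 - 1/68)*110 = -341/68*110 = -18755/34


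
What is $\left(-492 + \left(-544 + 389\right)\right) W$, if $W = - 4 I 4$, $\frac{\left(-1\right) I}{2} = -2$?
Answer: $41408$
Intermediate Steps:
$I = 4$ ($I = \left(-2\right) \left(-2\right) = 4$)
$W = -64$ ($W = \left(-4\right) 4 \cdot 4 = \left(-16\right) 4 = -64$)
$\left(-492 + \left(-544 + 389\right)\right) W = \left(-492 + \left(-544 + 389\right)\right) \left(-64\right) = \left(-492 - 155\right) \left(-64\right) = \left(-647\right) \left(-64\right) = 41408$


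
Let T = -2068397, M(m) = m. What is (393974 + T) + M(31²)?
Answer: -1673462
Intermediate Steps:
(393974 + T) + M(31²) = (393974 - 2068397) + 31² = -1674423 + 961 = -1673462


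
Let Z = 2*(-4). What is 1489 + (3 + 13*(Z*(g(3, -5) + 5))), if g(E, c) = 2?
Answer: 764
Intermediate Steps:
Z = -8
1489 + (3 + 13*(Z*(g(3, -5) + 5))) = 1489 + (3 + 13*(-8*(2 + 5))) = 1489 + (3 + 13*(-8*7)) = 1489 + (3 + 13*(-56)) = 1489 + (3 - 728) = 1489 - 725 = 764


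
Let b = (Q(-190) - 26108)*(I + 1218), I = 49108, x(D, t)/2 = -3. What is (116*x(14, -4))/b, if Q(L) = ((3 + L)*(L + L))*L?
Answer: 87/85098170951 ≈ 1.0223e-9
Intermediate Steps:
x(D, t) = -6 (x(D, t) = 2*(-3) = -6)
Q(L) = 2*L²*(3 + L) (Q(L) = ((3 + L)*(2*L))*L = (2*L*(3 + L))*L = 2*L²*(3 + L))
b = -680785367608 (b = (2*(-190)²*(3 - 190) - 26108)*(49108 + 1218) = (2*36100*(-187) - 26108)*50326 = (-13501400 - 26108)*50326 = -13527508*50326 = -680785367608)
(116*x(14, -4))/b = (116*(-6))/(-680785367608) = -696*(-1/680785367608) = 87/85098170951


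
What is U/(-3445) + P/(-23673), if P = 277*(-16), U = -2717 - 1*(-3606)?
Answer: -444389/6273345 ≈ -0.070838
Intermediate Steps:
U = 889 (U = -2717 + 3606 = 889)
P = -4432
U/(-3445) + P/(-23673) = 889/(-3445) - 4432/(-23673) = 889*(-1/3445) - 4432*(-1/23673) = -889/3445 + 4432/23673 = -444389/6273345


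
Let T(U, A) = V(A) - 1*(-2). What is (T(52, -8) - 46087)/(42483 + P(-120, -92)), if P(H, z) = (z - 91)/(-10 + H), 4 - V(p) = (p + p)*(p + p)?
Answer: -6023810/5522973 ≈ -1.0907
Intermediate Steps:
V(p) = 4 - 4*p² (V(p) = 4 - (p + p)*(p + p) = 4 - 2*p*2*p = 4 - 4*p²)
P(H, z) = (-91 + z)/(-10 + H)
T(U, A) = 6 - 4*A² (T(U, A) = (4 - 4*A²) - 1*(-2) = (4 - 4*A²) + 2 = 6 - 4*A²)
(T(52, -8) - 46087)/(42483 + P(-120, -92)) = ((6 - 4*(-8)²) - 46087)/(42483 + (-91 - 92)/(-10 - 120)) = ((6 - 4*64) - 46087)/(42483 - 183/(-130)) = ((6 - 256) - 46087)/(42483 - 1/130*(-183)) = (-250 - 46087)/(42483 + 183/130) = -46337/5522973/130 = -46337*130/5522973 = -6023810/5522973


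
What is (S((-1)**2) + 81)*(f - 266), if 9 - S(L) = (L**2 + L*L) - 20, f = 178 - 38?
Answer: -13608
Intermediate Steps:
f = 140
S(L) = 29 - 2*L**2 (S(L) = 9 - ((L**2 + L*L) - 20) = 9 - ((L**2 + L**2) - 20) = 9 - (2*L**2 - 20) = 9 - (-20 + 2*L**2) = 9 + (20 - 2*L**2) = 29 - 2*L**2)
(S((-1)**2) + 81)*(f - 266) = ((29 - 2*((-1)**2)**2) + 81)*(140 - 266) = ((29 - 2*1**2) + 81)*(-126) = ((29 - 2*1) + 81)*(-126) = ((29 - 2) + 81)*(-126) = (27 + 81)*(-126) = 108*(-126) = -13608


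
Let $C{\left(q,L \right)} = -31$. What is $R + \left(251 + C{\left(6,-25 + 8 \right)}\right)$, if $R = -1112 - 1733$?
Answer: $-2625$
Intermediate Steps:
$R = -2845$
$R + \left(251 + C{\left(6,-25 + 8 \right)}\right) = -2845 + \left(251 - 31\right) = -2845 + 220 = -2625$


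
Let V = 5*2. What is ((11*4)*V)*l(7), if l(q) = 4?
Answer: 1760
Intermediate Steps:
V = 10
((11*4)*V)*l(7) = ((11*4)*10)*4 = (44*10)*4 = 440*4 = 1760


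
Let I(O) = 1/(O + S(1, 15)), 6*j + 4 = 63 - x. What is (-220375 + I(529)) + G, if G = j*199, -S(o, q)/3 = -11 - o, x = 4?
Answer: -740887319/3390 ≈ -2.1855e+5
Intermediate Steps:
j = 55/6 (j = -2/3 + (63 - 1*4)/6 = -2/3 + (63 - 4)/6 = -2/3 + (1/6)*59 = -2/3 + 59/6 = 55/6 ≈ 9.1667)
S(o, q) = 33 + 3*o (S(o, q) = -3*(-11 - o) = 33 + 3*o)
G = 10945/6 (G = (55/6)*199 = 10945/6 ≈ 1824.2)
I(O) = 1/(36 + O) (I(O) = 1/(O + (33 + 3*1)) = 1/(O + (33 + 3)) = 1/(O + 36) = 1/(36 + O))
(-220375 + I(529)) + G = (-220375 + 1/(36 + 529)) + 10945/6 = (-220375 + 1/565) + 10945/6 = -124511874/565 + 10945/6 = -740887319/3390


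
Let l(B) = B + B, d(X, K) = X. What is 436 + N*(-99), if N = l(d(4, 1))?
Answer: -356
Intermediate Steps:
l(B) = 2*B
N = 8 (N = 2*4 = 8)
436 + N*(-99) = 436 + 8*(-99) = 436 - 792 = -356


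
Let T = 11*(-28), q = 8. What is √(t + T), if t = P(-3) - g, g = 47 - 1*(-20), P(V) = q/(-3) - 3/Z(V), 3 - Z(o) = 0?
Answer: 4*I*√213/3 ≈ 19.459*I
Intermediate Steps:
Z(o) = 3 (Z(o) = 3 - 1*0 = 3 + 0 = 3)
P(V) = -11/3 (P(V) = 8/(-3) - 3/3 = 8*(-⅓) - 3*⅓ = -8/3 - 1 = -11/3)
g = 67 (g = 47 + 20 = 67)
t = -212/3 (t = -11/3 - 1*67 = -11/3 - 67 = -212/3 ≈ -70.667)
T = -308
√(t + T) = √(-212/3 - 308) = √(-1136/3) = 4*I*√213/3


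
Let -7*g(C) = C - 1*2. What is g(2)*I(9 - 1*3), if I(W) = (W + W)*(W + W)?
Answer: 0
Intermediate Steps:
g(C) = 2/7 - C/7 (g(C) = -(C - 1*2)/7 = -(C - 2)/7 = -(-2 + C)/7 = 2/7 - C/7)
I(W) = 4*W² (I(W) = (2*W)*(2*W) = 4*W²)
g(2)*I(9 - 1*3) = (2/7 - ⅐*2)*(4*(9 - 1*3)²) = (2/7 - 2/7)*(4*(9 - 3)²) = 0*(4*6²) = 0*(4*36) = 0*144 = 0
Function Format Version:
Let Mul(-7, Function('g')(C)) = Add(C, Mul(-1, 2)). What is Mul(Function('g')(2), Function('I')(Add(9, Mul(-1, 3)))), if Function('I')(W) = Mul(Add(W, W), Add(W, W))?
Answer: 0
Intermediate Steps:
Function('g')(C) = Add(Rational(2, 7), Mul(Rational(-1, 7), C)) (Function('g')(C) = Mul(Rational(-1, 7), Add(C, Mul(-1, 2))) = Mul(Rational(-1, 7), Add(C, -2)) = Mul(Rational(-1, 7), Add(-2, C)) = Add(Rational(2, 7), Mul(Rational(-1, 7), C)))
Function('I')(W) = Mul(4, Pow(W, 2)) (Function('I')(W) = Mul(Mul(2, W), Mul(2, W)) = Mul(4, Pow(W, 2)))
Mul(Function('g')(2), Function('I')(Add(9, Mul(-1, 3)))) = Mul(Add(Rational(2, 7), Mul(Rational(-1, 7), 2)), Mul(4, Pow(Add(9, Mul(-1, 3)), 2))) = Mul(Add(Rational(2, 7), Rational(-2, 7)), Mul(4, Pow(Add(9, -3), 2))) = Mul(0, Mul(4, Pow(6, 2))) = Mul(0, Mul(4, 36)) = Mul(0, 144) = 0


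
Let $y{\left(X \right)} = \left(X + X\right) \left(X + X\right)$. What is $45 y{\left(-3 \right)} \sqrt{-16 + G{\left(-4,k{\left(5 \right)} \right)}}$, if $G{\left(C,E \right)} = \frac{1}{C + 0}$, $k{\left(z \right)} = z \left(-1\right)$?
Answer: $810 i \sqrt{65} \approx 6530.4 i$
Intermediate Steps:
$y{\left(X \right)} = 4 X^{2}$ ($y{\left(X \right)} = 2 X 2 X = 4 X^{2}$)
$k{\left(z \right)} = - z$
$G{\left(C,E \right)} = \frac{1}{C}$
$45 y{\left(-3 \right)} \sqrt{-16 + G{\left(-4,k{\left(5 \right)} \right)}} = 45 \cdot 4 \left(-3\right)^{2} \sqrt{-16 + \frac{1}{-4}} = 45 \cdot 4 \cdot 9 \sqrt{-16 - \frac{1}{4}} = 45 \cdot 36 \sqrt{- \frac{65}{4}} = 1620 \frac{i \sqrt{65}}{2} = 810 i \sqrt{65}$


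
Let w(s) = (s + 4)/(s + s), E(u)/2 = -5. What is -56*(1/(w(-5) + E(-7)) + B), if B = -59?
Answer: 327656/99 ≈ 3309.7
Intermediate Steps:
E(u) = -10 (E(u) = 2*(-5) = -10)
w(s) = (4 + s)/(2*s) (w(s) = (4 + s)/((2*s)) = (4 + s)*(1/(2*s)) = (4 + s)/(2*s))
-56*(1/(w(-5) + E(-7)) + B) = -56*(1/((½)*(4 - 5)/(-5) - 10) - 59) = -56*(1/((½)*(-⅕)*(-1) - 10) - 59) = -56*(1/(⅒ - 10) - 59) = -56*(1/(-99/10) - 59) = -56*(-10/99 - 59) = -56*(-5851/99) = 327656/99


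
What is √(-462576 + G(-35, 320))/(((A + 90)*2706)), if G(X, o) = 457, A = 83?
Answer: 7*I*√9431/468138 ≈ 0.0014521*I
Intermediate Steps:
√(-462576 + G(-35, 320))/(((A + 90)*2706)) = √(-462576 + 457)/(((83 + 90)*2706)) = √(-462119)/((173*2706)) = (7*I*√9431)/468138 = (7*I*√9431)*(1/468138) = 7*I*√9431/468138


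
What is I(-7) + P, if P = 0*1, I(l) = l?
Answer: -7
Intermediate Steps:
P = 0
I(-7) + P = -7 + 0 = -7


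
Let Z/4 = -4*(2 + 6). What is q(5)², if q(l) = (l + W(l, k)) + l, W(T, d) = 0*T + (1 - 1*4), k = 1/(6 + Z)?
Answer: 49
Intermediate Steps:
Z = -128 (Z = 4*(-4*(2 + 6)) = 4*(-4*8) = 4*(-32) = -128)
k = -1/122 (k = 1/(6 - 128) = 1/(-122) = -1/122 ≈ -0.0081967)
W(T, d) = -3 (W(T, d) = 0 + (1 - 4) = 0 - 3 = -3)
q(l) = -3 + 2*l (q(l) = (l - 3) + l = (-3 + l) + l = -3 + 2*l)
q(5)² = (-3 + 2*5)² = (-3 + 10)² = 7² = 49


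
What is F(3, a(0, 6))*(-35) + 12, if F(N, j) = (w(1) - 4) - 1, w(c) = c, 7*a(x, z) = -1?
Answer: 152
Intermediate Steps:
a(x, z) = -⅐ (a(x, z) = (⅐)*(-1) = -⅐)
F(N, j) = -4 (F(N, j) = (1 - 4) - 1 = -3 - 1 = -4)
F(3, a(0, 6))*(-35) + 12 = -4*(-35) + 12 = 140 + 12 = 152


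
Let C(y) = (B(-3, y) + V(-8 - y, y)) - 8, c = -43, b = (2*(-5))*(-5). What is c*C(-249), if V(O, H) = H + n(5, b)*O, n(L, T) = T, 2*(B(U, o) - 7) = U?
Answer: -1014671/2 ≈ -5.0734e+5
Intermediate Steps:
B(U, o) = 7 + U/2
b = 50 (b = -10*(-5) = 50)
V(O, H) = H + 50*O
C(y) = -805/2 - 49*y (C(y) = ((7 + (1/2)*(-3)) + (y + 50*(-8 - y))) - 8 = ((7 - 3/2) + (y + (-400 - 50*y))) - 8 = (11/2 + (-400 - 49*y)) - 8 = (-789/2 - 49*y) - 8 = -805/2 - 49*y)
c*C(-249) = -43*(-805/2 - 49*(-249)) = -43*(-805/2 + 12201) = -43*23597/2 = -1014671/2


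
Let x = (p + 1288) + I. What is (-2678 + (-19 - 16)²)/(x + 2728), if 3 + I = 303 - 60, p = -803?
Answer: -1453/3453 ≈ -0.42079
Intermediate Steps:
I = 240 (I = -3 + (303 - 60) = -3 + 243 = 240)
x = 725 (x = (-803 + 1288) + 240 = 485 + 240 = 725)
(-2678 + (-19 - 16)²)/(x + 2728) = (-2678 + (-19 - 16)²)/(725 + 2728) = (-2678 + (-35)²)/3453 = (-2678 + 1225)*(1/3453) = -1453*1/3453 = -1453/3453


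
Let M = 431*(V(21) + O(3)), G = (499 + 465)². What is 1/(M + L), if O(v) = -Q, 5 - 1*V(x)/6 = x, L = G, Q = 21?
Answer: 1/878869 ≈ 1.1378e-6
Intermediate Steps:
G = 929296 (G = 964² = 929296)
L = 929296
V(x) = 30 - 6*x
O(v) = -21 (O(v) = -1*21 = -21)
M = -50427 (M = 431*((30 - 6*21) - 21) = 431*((30 - 126) - 21) = 431*(-96 - 21) = 431*(-117) = -50427)
1/(M + L) = 1/(-50427 + 929296) = 1/878869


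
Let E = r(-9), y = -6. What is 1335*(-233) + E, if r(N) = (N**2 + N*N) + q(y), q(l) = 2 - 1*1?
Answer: -310892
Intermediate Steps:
q(l) = 1 (q(l) = 2 - 1 = 1)
r(N) = 1 + 2*N**2 (r(N) = (N**2 + N*N) + 1 = (N**2 + N**2) + 1 = 2*N**2 + 1 = 1 + 2*N**2)
E = 163 (E = 1 + 2*(-9)**2 = 1 + 2*81 = 1 + 162 = 163)
1335*(-233) + E = 1335*(-233) + 163 = -311055 + 163 = -310892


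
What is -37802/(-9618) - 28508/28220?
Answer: 99072812/33927495 ≈ 2.9201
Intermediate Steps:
-37802/(-9618) - 28508/28220 = -37802*(-1/9618) - 28508*1/28220 = 18901/4809 - 7127/7055 = 99072812/33927495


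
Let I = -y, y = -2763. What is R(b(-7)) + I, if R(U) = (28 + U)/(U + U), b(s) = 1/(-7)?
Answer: 5331/2 ≈ 2665.5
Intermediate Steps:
b(s) = -1/7
R(U) = (28 + U)/(2*U) (R(U) = (28 + U)/((2*U)) = (28 + U)*(1/(2*U)) = (28 + U)/(2*U))
I = 2763 (I = -1*(-2763) = 2763)
R(b(-7)) + I = (28 - 1/7)/(2*(-1/7)) + 2763 = (1/2)*(-7)*(195/7) + 2763 = -195/2 + 2763 = 5331/2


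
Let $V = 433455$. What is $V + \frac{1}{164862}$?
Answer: $\frac{71460258211}{164862} \approx 4.3346 \cdot 10^{5}$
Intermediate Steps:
$V + \frac{1}{164862} = 433455 + \frac{1}{164862} = \frac{71460258211}{164862}$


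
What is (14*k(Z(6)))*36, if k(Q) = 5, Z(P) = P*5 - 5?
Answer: 2520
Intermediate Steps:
Z(P) = -5 + 5*P (Z(P) = 5*P - 5 = -5 + 5*P)
(14*k(Z(6)))*36 = (14*5)*36 = 70*36 = 2520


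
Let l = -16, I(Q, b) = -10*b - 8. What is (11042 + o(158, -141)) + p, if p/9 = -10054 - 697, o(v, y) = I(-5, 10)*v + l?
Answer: -102797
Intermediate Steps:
I(Q, b) = -8 - 10*b
o(v, y) = -16 - 108*v (o(v, y) = (-8 - 10*10)*v - 16 = (-8 - 100)*v - 16 = -108*v - 16 = -16 - 108*v)
p = -96759 (p = 9*(-10054 - 697) = 9*(-10751) = -96759)
(11042 + o(158, -141)) + p = (11042 + (-16 - 108*158)) - 96759 = (11042 + (-16 - 17064)) - 96759 = (11042 - 17080) - 96759 = -6038 - 96759 = -102797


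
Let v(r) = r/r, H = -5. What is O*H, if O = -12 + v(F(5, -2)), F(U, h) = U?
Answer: 55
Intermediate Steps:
v(r) = 1
O = -11 (O = -12 + 1 = -11)
O*H = -11*(-5) = 55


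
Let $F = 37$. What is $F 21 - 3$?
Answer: $774$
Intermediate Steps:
$F 21 - 3 = 37 \cdot 21 - 3 = 777 - 3 = 774$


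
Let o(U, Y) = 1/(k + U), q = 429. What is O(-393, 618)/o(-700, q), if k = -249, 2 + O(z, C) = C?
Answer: -584584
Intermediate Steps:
O(z, C) = -2 + C
o(U, Y) = 1/(-249 + U)
O(-393, 618)/o(-700, q) = (-2 + 618)/(1/(-249 - 700)) = 616/(1/(-949)) = 616/(-1/949) = 616*(-949) = -584584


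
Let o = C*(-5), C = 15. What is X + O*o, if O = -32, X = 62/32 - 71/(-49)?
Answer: 1884255/784 ≈ 2403.4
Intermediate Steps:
X = 2655/784 (X = 62*(1/32) - 71*(-1/49) = 31/16 + 71/49 = 2655/784 ≈ 3.3865)
o = -75 (o = 15*(-5) = -75)
X + O*o = 2655/784 - 32*(-75) = 2655/784 + 2400 = 1884255/784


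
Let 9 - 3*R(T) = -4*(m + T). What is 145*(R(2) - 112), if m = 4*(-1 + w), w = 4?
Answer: -39295/3 ≈ -13098.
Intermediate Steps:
m = 12 (m = 4*(-1 + 4) = 4*3 = 12)
R(T) = 19 + 4*T/3 (R(T) = 3 - (-4)*(12 + T)/3 = 3 - (-48 - 4*T)/3 = 3 + (16 + 4*T/3) = 19 + 4*T/3)
145*(R(2) - 112) = 145*((19 + (4/3)*2) - 112) = 145*((19 + 8/3) - 112) = 145*(65/3 - 112) = 145*(-271/3) = -39295/3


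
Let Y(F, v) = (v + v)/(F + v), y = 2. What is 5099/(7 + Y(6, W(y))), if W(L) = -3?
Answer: 5099/5 ≈ 1019.8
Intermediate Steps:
Y(F, v) = 2*v/(F + v) (Y(F, v) = (2*v)/(F + v) = 2*v/(F + v))
5099/(7 + Y(6, W(y))) = 5099/(7 + 2*(-3)/(6 - 3)) = 5099/(7 + 2*(-3)/3) = 5099/(7 + 2*(-3)*(⅓)) = 5099/(7 - 2) = 5099/5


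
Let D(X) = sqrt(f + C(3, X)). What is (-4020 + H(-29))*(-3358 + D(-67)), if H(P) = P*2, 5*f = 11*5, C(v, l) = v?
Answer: 13693924 - 4078*sqrt(14) ≈ 1.3679e+7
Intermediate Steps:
f = 11 (f = (11*5)/5 = (1/5)*55 = 11)
D(X) = sqrt(14) (D(X) = sqrt(11 + 3) = sqrt(14))
H(P) = 2*P
(-4020 + H(-29))*(-3358 + D(-67)) = (-4020 + 2*(-29))*(-3358 + sqrt(14)) = (-4020 - 58)*(-3358 + sqrt(14)) = -4078*(-3358 + sqrt(14)) = 13693924 - 4078*sqrt(14)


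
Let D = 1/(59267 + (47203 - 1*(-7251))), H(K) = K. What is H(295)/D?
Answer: 33547695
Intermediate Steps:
D = 1/113721 (D = 1/(59267 + (47203 + 7251)) = 1/(59267 + 54454) = 1/113721 ≈ 8.7934e-6)
H(295)/D = 295/(1/113721) = 295*113721 = 33547695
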